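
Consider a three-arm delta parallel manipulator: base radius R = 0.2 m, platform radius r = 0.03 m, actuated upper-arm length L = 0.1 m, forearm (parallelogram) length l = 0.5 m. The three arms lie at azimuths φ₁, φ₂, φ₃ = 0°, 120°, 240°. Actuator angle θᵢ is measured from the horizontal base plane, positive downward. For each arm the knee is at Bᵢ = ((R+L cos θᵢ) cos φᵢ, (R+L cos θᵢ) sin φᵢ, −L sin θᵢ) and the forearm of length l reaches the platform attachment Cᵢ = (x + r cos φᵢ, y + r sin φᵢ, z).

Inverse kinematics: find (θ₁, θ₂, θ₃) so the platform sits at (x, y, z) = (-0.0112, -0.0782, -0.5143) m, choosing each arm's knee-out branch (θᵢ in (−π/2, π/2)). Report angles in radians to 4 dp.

φ1=0.0° → target in arm frame (-0.0112, -0.0782)
  A=0.1812, B=-0.5143, C=(l²−L²−A²−y'²−z²)/(2L)=-0.3173
  √(A²+B²)=0.5453;  θ1 = -1.2321+2.1918 ≈ 0.9597
arm 2 (φ=120.0°): x'=-0.0621, y'=0.0488
  A cos θ + B sin θ = C:  0.2321·cos θ + -0.5143·sin θ = -0.4038
  θ2 = atan2(B,A) + arccos(C/0.5643) = 1.2216
arm 3 (φ=240.0°): x'=0.0733, y'=0.0294
  A cos θ + B sin θ = C:  0.0967·cos θ + -0.5143·sin θ = -0.1736
  √(A²+B²)=0.5233;  θ3 = -1.3850+1.9089 ≈ 0.5239

θ₁ = 0.9597, θ₂ = 1.2216, θ₃ = 0.5239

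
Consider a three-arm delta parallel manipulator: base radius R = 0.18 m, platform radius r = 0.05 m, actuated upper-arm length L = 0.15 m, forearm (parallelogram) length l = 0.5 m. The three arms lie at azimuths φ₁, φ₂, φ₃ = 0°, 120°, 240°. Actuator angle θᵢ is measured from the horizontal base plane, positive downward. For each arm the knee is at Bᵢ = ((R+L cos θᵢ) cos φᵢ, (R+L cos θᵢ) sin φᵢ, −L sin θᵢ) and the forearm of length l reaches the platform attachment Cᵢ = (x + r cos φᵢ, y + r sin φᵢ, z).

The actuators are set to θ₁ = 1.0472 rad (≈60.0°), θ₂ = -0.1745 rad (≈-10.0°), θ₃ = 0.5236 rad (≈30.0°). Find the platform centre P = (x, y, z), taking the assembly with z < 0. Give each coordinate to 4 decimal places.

arm 1 at φ=0.0°: e+L cos θ1 = 0.2050;  S1 = (0.2050, 0.0000, -0.1299)
arm 2 at φ=120.0°: e+L cos θ2 = 0.2777;  S2 = (-0.1389, 0.2405, 0.0260)
φ3=240.0°: virtual centre (-0.1300, -0.2251, -0.0750), radius l
|S₂|²−|S₁|² = 0.0189;  |S₃|²−|S₁|² = 0.0143
[-0.6877 0.4810 0.3119]·P = 0.0189;  [-0.6699 -0.4502 0.1098]·P = 0.0143
det = 0.6318;  x = -0.0243+0.3058z,  y = 0.0045+-0.2112z
quadratic in z: (1.1381)z²+(0.1176)z+(-0.1805)=0, √Δ=0.9141 → z ∈ {-0.4533, 0.3499}; z = -0.4533 (taking z<0)
x = -0.1630, y = 0.1002

(-0.1630, 0.1002, -0.4533)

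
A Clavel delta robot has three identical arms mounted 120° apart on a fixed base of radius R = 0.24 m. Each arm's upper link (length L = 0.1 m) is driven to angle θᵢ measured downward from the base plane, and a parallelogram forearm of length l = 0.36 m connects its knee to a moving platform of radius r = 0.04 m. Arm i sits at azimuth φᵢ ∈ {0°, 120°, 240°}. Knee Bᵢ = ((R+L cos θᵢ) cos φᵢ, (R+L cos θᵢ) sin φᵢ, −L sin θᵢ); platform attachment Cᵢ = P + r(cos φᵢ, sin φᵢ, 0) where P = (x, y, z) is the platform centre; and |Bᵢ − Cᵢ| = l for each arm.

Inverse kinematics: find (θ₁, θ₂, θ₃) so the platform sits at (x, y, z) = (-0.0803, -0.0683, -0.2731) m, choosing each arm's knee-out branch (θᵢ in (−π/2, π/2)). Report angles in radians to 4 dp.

θ₁ = 1.3085, θ₂ = 0.8728, θ₃ = -0.2625

arm 1 (φ=0.0°): x'=-0.0803, y'=-0.0683
  A=0.2803, B=-0.2731, C=(l²−L²−A²−y'²−z²)/(2L)=-0.1911
  √(A²+B²)=0.3913;  θ1 = -0.7724+2.0809 ≈ 1.3085
rotate P by −φ2: (-0.0190, 0.1037, -0.2731)
  A cos θ + B sin θ = C:  0.2190·cos θ + -0.2731·sin θ = -0.0685
  γ=atan2(-0.2731,0.2190)=-0.8949;  ψ=arccos(-0.1956)=1.7677;  θ2=γ+ψ≈0.8728
rotate P by −φ3: (0.0993, -0.0354, -0.2731)
  A=0.1007, B=-0.2731, C=(l²−L²−A²−y'²−z²)/(2L)=0.1681
  √(A²+B²)=0.2911;  θ3 = -1.2175+0.9550 ≈ -0.2625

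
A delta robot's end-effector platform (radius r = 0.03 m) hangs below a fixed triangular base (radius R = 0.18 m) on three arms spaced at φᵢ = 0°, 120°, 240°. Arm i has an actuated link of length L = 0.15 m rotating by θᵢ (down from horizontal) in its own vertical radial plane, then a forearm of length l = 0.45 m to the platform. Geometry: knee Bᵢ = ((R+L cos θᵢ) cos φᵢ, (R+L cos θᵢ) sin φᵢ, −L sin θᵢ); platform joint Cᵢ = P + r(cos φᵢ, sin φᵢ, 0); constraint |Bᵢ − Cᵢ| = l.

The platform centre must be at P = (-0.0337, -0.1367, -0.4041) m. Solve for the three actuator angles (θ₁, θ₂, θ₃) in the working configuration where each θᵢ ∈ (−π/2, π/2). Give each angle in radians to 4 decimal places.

θ₁ = 0.6983, θ₂ = 0.9604, θ₃ = -0.0870

φ1=0.0° → target in arm frame (-0.0337, -0.1367)
  e−x'=0.1837;  (l²−L²−(e−x')²−y'²−z²)/2L = -0.1191
  γ=atan2(-0.4041,0.1837)=-1.1441;  ψ=arccos(-0.2683)=1.8424;  θ1=γ+ψ≈0.6983
φ2=120.0° → target in arm frame (-0.1015, 0.0975)
  A cos θ + B sin θ = C:  0.2515·cos θ + -0.4041·sin θ = -0.1869
  √(A²+B²)=0.4760;  θ2 = -1.0140+1.9744 ≈ 0.9604
arm 3 (φ=240.0°): x'=0.1352, y'=0.0392
  A=0.0148, B=-0.4041, C=(l²−L²−A²−y'²−z²)/(2L)=0.0498
  θ3 = atan2(B,A) + arccos(C/0.4044) = -0.0870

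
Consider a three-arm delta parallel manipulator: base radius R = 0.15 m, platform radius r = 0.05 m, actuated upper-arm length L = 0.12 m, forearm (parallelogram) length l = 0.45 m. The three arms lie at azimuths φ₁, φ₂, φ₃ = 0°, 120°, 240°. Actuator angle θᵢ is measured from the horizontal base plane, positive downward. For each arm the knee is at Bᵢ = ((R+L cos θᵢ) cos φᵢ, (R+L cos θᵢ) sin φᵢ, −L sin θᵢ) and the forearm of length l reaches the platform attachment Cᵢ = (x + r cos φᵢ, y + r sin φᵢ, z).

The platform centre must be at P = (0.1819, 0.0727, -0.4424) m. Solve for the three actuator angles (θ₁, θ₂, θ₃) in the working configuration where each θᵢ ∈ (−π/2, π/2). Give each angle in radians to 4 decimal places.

arm 1 (φ=0.0°): x'=0.1819, y'=0.0727
  e−x'=-0.0819;  (l²−L²−(e−x')²−y'²−z²)/2L = -0.0817
  √(A²+B²)=0.4499;  θ1 = -1.7539+1.7534 ≈ -0.0004
φ2=120.0° → target in arm frame (-0.0280, -0.1939)
  e−x'=0.1280;  (l²−L²−(e−x')²−y'²−z²)/2L = -0.2566
  γ=atan2(-0.4424,0.1280)=-1.2892;  ψ=arccos(-0.5572)=2.1618;  θ2=γ+ψ≈0.8726
arm 3 (φ=240.0°): x'=-0.1539, y'=0.1212
  A=0.2539, B=-0.4424, C=(l²−L²−A²−y'²−z²)/(2L)=-0.3616
  √(A²+B²)=0.5101;  θ3 = -1.0498+2.3586 ≈ 1.3088

θ₁ = -0.0004, θ₂ = 0.8726, θ₃ = 1.3088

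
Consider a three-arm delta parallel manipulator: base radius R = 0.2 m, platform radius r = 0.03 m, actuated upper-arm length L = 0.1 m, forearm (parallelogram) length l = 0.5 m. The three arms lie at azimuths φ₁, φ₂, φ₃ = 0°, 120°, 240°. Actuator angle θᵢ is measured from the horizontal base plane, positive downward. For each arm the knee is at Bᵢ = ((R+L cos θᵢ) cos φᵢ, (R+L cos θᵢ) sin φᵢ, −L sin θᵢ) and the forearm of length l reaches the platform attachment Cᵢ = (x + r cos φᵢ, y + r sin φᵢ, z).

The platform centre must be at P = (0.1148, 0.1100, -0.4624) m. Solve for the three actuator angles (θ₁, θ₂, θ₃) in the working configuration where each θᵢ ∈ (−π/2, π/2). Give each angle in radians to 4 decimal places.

θ₁ = 0.0000, θ₂ = 0.4362, θ₃ = 1.3966

φ1=0.0° → target in arm frame (0.1148, 0.1100)
  e−x'=0.0552;  (l²−L²−(e−x')²−y'²−z²)/2L = 0.0552
  √(A²+B²)=0.4657;  θ1 = -1.4520+1.4520 ≈ 0.0000
rotate P by −φ2: (0.0379, -0.1544, -0.4624)
  e−x'=0.1321;  (l²−L²−(e−x')²−y'²−z²)/2L = -0.0756
  √(A²+B²)=0.4809;  θ2 = -1.2925+1.7286 ≈ 0.4362
arm 3 (φ=240.0°): x'=-0.1527, y'=0.0444
  e−x'=0.3227;  (l²−L²−(e−x')²−y'²−z²)/2L = -0.3995
  θ3 = atan2(B,A) + arccos(C/0.5638) = 1.3966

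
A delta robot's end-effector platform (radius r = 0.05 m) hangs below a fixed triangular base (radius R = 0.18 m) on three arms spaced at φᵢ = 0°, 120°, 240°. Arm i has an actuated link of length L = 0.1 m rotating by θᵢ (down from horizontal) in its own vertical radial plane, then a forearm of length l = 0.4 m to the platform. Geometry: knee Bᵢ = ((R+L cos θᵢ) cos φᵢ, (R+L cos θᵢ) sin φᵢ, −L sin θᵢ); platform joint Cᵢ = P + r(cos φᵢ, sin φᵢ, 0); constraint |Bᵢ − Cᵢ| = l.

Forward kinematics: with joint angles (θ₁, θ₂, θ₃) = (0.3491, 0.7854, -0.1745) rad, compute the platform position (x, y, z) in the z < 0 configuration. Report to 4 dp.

centre 1 = (0.2240·cos0.0°, 0.2240·sin0.0°, -0.0342) = (0.2240, 0.0000, -0.0342)
centre 2 = (0.2007·cos120.0°, 0.2007·sin120.0°, -0.0707) = (-0.1004, 0.1738, -0.0707)
centre 3 = (0.2285·cos240.0°, 0.2285·sin240.0°, 0.0174) = (-0.1142, -0.1979, 0.0174)
|centre ₂|²−|centre ₁|² = -0.0060;  |centre ₃|²−|centre ₁|² = 0.0012
[-0.6486 0.3476 -0.0730]·P = -0.0060;  [-0.6764 -0.3957 0.1031]·P = 0.0012
Cramer: x(z) = 0.0040+0.0142z;  y(z) = -0.0099+0.2364z
sphere 1 gives Az²+Bz+C=0 with A=1.0561, B=0.0575, C=-0.1104;  B²−4AC=0.4695;  roots -0.3516, 0.2972;  negative root z = -0.3516
x = -0.0009, y = -0.0930

(-0.0009, -0.0930, -0.3516)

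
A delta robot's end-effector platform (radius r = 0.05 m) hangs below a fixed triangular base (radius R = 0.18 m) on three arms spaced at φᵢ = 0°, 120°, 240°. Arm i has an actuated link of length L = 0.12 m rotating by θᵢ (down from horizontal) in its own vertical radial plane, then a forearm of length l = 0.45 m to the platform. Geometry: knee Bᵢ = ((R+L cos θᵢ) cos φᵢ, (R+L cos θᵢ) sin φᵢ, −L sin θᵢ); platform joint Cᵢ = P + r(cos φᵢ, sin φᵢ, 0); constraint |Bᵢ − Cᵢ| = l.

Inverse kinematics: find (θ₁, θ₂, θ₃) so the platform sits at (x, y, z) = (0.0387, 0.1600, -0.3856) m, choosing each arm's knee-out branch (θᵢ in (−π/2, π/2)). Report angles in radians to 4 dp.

θ₁ = 0.1749, θ₂ = -0.2613, θ₃ = 1.0476

rotate P by −φ1: (0.0387, 0.1600, -0.3856)
  A=0.0913, B=-0.3856, C=(l²−L²−A²−y'²−z²)/(2L)=0.0228
  γ=atan2(-0.3856,0.0913)=-1.3383;  ψ=arccos(0.0576)=1.5132;  θ1=γ+ψ≈0.1749
arm 2 (φ=120.0°): x'=0.1192, y'=-0.1135
  e−x'=0.0108;  (l²−L²−(e−x')²−y'²−z²)/2L = 0.1100
  θ2 = atan2(B,A) + arccos(C/0.3858) = -0.2613
rotate P by −φ3: (-0.1579, -0.0465, -0.3856)
  e−x'=0.2879;  (l²−L²−(e−x')²−y'²−z²)/2L = -0.1902
  θ3 = atan2(B,A) + arccos(C/0.4812) = 1.0476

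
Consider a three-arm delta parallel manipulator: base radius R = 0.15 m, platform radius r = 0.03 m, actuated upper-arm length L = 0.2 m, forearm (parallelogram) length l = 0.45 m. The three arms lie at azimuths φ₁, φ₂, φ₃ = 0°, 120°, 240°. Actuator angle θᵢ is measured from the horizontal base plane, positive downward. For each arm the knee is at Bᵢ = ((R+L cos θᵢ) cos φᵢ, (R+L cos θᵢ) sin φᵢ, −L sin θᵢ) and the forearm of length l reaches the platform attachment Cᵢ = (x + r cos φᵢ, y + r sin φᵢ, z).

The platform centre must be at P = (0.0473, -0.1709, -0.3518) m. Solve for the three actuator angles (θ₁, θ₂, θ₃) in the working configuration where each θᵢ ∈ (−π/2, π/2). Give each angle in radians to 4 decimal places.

φ1=0.0° → target in arm frame (0.0473, -0.1709)
  e−x'=0.0727;  (l²−L²−(e−x')²−y'²−z²)/2L = 0.0106
  √(A²+B²)=0.3592;  θ1 = -1.3670+1.5413 ≈ 0.1742
rotate P by −φ2: (-0.1717, 0.0445, -0.3518)
  A cos θ + B sin θ = C:  0.2917·cos θ + -0.3518·sin θ = -0.1208
  γ=atan2(-0.3518,0.2917)=-0.8786;  ψ=arccos(-0.2643)=1.8382;  θ2=γ+ψ≈0.9596
φ3=240.0° → target in arm frame (0.1244, 0.1264)
  A cos θ + B sin θ = C:  -0.0044·cos θ + -0.3518·sin θ = 0.0568
  θ3 = atan2(B,A) + arccos(C/0.3518) = -0.1747

θ₁ = 0.1742, θ₂ = 0.9596, θ₃ = -0.1747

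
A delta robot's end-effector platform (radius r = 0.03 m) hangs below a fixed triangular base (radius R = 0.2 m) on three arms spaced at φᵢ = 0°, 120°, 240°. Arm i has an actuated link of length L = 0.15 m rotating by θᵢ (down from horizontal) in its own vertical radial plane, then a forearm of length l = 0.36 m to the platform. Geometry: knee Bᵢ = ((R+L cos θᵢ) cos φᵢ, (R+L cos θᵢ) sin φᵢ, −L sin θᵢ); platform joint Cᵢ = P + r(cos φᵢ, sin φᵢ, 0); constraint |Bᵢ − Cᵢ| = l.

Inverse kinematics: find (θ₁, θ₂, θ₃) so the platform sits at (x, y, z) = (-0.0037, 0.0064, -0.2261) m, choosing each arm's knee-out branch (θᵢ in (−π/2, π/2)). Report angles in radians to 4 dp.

rotate P by −φ1: (-0.0037, 0.0064, -0.2261)
  e−x'=0.1737;  (l²−L²−(e−x')²−y'²−z²)/2L = 0.0859
  γ=atan2(-0.2261,0.1737)=-0.9157;  ψ=arccos(0.3012)=1.2648;  θ1=γ+ψ≈0.3491
φ2=120.0° → target in arm frame (0.0074, 0.0000)
  A=0.1626, B=-0.2261, C=(l²−L²−A²−y'²−z²)/(2L)=0.0985
  γ=atan2(-0.2261,0.1626)=-0.9473;  ψ=arccos(0.3535)=1.2095;  θ2=γ+ψ≈0.2621
rotate P by −φ3: (-0.0037, -0.0064, -0.2261)
  A cos θ + B sin θ = C:  0.1737·cos θ + -0.2261·sin θ = 0.0859
  γ=atan2(-0.2261,0.1737)=-0.9157;  ψ=arccos(0.3013)=1.2648;  θ3=γ+ψ≈0.3490

θ₁ = 0.3491, θ₂ = 0.2621, θ₃ = 0.3490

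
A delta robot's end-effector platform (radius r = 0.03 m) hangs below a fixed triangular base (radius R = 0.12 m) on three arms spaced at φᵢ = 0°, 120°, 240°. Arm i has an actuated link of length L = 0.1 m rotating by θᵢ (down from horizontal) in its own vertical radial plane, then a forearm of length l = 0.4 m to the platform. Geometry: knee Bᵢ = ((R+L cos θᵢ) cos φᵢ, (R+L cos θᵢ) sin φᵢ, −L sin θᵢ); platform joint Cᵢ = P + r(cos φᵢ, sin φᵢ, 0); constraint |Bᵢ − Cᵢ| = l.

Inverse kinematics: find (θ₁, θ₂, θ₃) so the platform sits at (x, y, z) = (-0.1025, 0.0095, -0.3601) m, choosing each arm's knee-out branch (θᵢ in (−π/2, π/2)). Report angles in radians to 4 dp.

rotate P by −φ1: (-0.1025, 0.0095, -0.3601)
  A cos θ + B sin θ = C:  0.1925·cos θ + -0.3601·sin θ = -0.0841
  √(A²+B²)=0.4083;  θ1 = -1.0799+1.7782 ≈ 0.6984
rotate P by −φ2: (0.0595, 0.0840, -0.3601)
  e−x'=0.0305;  (l²−L²−(e−x')²−y'²−z²)/2L = 0.0617
  θ2 = atan2(B,A) + arccos(C/0.3614) = -0.0870
rotate P by −φ3: (0.0430, -0.0935, -0.3601)
  A=0.0470, B=-0.3601, C=(l²−L²−A²−y'²−z²)/(2L)=0.0469
  √(A²+B²)=0.3632;  θ3 = -1.4411+1.4413 ≈ 0.0003

θ₁ = 0.6984, θ₂ = -0.0870, θ₃ = 0.0003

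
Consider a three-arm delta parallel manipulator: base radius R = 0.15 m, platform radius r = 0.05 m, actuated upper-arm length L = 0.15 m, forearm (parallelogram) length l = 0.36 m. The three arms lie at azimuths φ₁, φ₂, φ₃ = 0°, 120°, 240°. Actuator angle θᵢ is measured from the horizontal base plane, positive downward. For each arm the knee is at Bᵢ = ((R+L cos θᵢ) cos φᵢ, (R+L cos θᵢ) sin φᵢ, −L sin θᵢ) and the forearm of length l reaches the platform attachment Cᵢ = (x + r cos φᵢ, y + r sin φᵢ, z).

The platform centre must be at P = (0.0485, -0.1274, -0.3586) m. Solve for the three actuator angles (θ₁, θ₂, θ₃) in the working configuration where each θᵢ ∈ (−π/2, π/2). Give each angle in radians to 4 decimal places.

rotate P by −φ1: (0.0485, -0.1274, -0.3586)
  A cos θ + B sin θ = C:  0.0515·cos θ + -0.3586·sin θ = -0.1346
  θ1 = atan2(B,A) + arccos(C/0.3623) = 0.5233
rotate P by −φ2: (-0.1346, 0.0217, -0.3586)
  A=0.2346, B=-0.3586, C=(l²−L²−A²−y'²−z²)/(2L)=-0.2566
  θ2 = atan2(B,A) + arccos(C/0.4285) = 1.2214
φ3=240.0° → target in arm frame (0.0861, 0.1057)
  A=0.0139, B=-0.3586, C=(l²−L²−A²−y'²−z²)/(2L)=-0.1095
  γ=atan2(-0.3586,0.0139)=-1.5320;  ψ=arccos(-0.3052)=1.8810;  θ3=γ+ψ≈0.3490

θ₁ = 0.5233, θ₂ = 1.2214, θ₃ = 0.3490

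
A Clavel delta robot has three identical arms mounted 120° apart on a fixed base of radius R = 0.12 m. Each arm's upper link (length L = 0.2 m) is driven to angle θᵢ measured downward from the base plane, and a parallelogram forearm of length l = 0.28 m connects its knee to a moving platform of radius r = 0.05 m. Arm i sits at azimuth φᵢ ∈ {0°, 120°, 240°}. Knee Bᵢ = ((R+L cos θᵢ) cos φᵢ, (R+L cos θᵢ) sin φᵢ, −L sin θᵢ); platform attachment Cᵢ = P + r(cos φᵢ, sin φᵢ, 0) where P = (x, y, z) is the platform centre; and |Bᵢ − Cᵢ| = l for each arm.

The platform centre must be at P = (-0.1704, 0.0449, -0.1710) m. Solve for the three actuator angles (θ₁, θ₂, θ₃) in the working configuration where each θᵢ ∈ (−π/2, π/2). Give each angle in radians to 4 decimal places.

rotate P by −φ1: (-0.1704, 0.0449, -0.1710)
  A=0.2404, B=-0.1710, C=(l²−L²−A²−y'²−z²)/(2L)=-0.1266
  θ1 = atan2(B,A) + arccos(C/0.2950) = 1.3961
arm 2 (φ=120.0°): x'=0.1241, y'=0.1251
  A cos θ + B sin θ = C:  -0.0541·cos θ + -0.1710·sin θ = -0.0236
  θ2 = atan2(B,A) + arccos(C/0.1793) = -0.1746
arm 3 (φ=240.0°): x'=0.0463, y'=-0.1700
  e−x'=0.0237;  (l²−L²−(e−x')²−y'²−z²)/2L = -0.0508
  θ3 = atan2(B,A) + arccos(C/0.1726) = 0.4362

θ₁ = 1.3961, θ₂ = -0.1746, θ₃ = 0.4362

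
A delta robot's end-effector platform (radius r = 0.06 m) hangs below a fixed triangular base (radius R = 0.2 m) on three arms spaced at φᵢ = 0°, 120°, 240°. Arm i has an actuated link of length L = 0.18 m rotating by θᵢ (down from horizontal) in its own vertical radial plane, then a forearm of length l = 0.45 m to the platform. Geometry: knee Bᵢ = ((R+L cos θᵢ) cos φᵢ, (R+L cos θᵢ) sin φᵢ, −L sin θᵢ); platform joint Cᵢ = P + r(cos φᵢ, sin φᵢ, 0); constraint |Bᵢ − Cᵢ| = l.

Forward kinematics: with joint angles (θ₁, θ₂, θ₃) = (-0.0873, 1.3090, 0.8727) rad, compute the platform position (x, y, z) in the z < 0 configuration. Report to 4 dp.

(0.2017, -0.0820, -0.4108)

φ1=0.0°: virtual centre (0.3193, 0.0000, 0.0157), radius l
φ2=120.0°: virtual centre (-0.0933, 0.1616, -0.1739), radius l
φ3=240.0°: virtual centre (-0.1278, -0.2214, -0.1379), radius l
|O₂|²−|O₁|² = -0.0372;  |O₃|²−|O₁|² = -0.0178
[-0.8252 0.3232 -0.3791]·P = -0.0372;  [-0.8943 -0.4429 -0.3072]·P = -0.0178
Cramer: x(z) = 0.0339-0.4082z;  y(z) = -0.0283+0.1307z
sphere 1 gives Az²+Bz+C=0 with A=1.1837, B=0.1942, C=-0.1200;  B²−4AC=0.6060;  roots -0.4108, 0.2468;  negative root z = -0.4108
x = 0.2017, y = -0.0820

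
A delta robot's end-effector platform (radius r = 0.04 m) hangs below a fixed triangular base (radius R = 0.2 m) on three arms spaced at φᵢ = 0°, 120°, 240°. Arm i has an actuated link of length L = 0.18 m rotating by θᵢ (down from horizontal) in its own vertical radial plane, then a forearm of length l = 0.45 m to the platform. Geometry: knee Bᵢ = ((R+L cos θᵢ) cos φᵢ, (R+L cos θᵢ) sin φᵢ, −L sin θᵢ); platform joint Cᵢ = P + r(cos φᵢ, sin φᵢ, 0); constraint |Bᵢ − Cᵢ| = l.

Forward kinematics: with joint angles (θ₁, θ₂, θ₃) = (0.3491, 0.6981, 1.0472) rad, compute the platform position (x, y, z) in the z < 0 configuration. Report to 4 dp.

arm 1 at φ=0.0°: (R−r)+L cos θ1 = 0.3291;  centre 1 = (0.3291, 0.0000, -0.0616)
φ2=120.0°: virtual centre (-0.1489, 0.2580, -0.1157), radius l
φ3=240.0°: virtual centre (-0.1250, -0.2165, -0.1559), radius l
subtract pairs → two planes through P
plane₁₂: -0.9562x+0.5160y+-0.1083z = -0.0100
det = 0.8827;  x = 0.0197+-0.1634z,  y = 0.0171+-0.0929z
quadratic in z: (1.0353)z²+(0.2211)z+(-0.1027)=0, √Δ=0.6885 → z ∈ {-0.4393, 0.2257}; z = -0.4393 (taking z<0)
x = 0.0915, y = 0.0580

(0.0915, 0.0580, -0.4393)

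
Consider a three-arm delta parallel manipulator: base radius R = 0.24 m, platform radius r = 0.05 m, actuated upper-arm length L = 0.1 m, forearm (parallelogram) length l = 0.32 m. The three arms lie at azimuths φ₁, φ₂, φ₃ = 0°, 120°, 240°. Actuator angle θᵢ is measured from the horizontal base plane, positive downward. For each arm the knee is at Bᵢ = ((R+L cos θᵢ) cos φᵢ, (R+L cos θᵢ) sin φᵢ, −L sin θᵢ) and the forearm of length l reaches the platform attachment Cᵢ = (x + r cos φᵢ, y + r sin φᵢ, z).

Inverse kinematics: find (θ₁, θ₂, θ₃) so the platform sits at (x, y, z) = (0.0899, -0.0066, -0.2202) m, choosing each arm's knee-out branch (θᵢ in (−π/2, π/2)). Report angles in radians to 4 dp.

φ1=0.0° → target in arm frame (0.0899, -0.0066)
  A=0.1001, B=-0.2202, C=(l²−L²−A²−y'²−z²)/(2L)=0.1692
  γ=atan2(-0.2202,0.1001)=-1.1441;  ψ=arccos(0.6997)=0.7958;  θ1=γ+ψ≈-0.3483
arm 2 (φ=120.0°): x'=-0.0507, y'=-0.0746
  A cos θ + B sin θ = C:  0.2407·cos θ + -0.2202·sin θ = -0.0978
  √(A²+B²)=0.3262;  θ2 = -0.7410+1.8754 ≈ 1.1344
arm 3 (φ=240.0°): x'=-0.0392, y'=0.0812
  e−x'=0.2292;  (l²−L²−(e−x')²−y'²−z²)/2L = -0.0761
  θ3 = atan2(B,A) + arccos(C/0.3179) = 1.0473

θ₁ = -0.3483, θ₂ = 1.1344, θ₃ = 1.0473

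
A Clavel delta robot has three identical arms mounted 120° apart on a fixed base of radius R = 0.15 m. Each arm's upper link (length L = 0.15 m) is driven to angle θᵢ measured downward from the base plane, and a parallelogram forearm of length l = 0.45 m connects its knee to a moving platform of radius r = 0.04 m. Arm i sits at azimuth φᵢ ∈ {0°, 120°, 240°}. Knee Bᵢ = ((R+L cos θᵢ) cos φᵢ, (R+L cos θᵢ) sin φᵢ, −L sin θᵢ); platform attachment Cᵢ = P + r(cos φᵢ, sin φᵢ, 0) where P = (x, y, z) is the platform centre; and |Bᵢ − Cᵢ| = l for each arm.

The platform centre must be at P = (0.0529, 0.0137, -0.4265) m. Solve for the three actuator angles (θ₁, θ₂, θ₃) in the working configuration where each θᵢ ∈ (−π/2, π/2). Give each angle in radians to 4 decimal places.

θ₁ = 0.1745, θ₂ = 0.4363, θ₃ = 0.5234

φ1=0.0° → target in arm frame (0.0529, 0.0137)
  A cos θ + B sin θ = C:  0.0571·cos θ + -0.4265·sin θ = -0.0178
  √(A²+B²)=0.4303;  θ1 = -1.4377+1.6123 ≈ 0.1745
rotate P by −φ2: (-0.0146, -0.0527, -0.4265)
  A=0.1246, B=-0.4265, C=(l²−L²−A²−y'²−z²)/(2L)=-0.0673
  √(A²+B²)=0.4443;  θ2 = -1.2866+1.7229 ≈ 0.4363
rotate P by −φ3: (-0.0383, 0.0390, -0.4265)
  A=0.1483, B=-0.4265, C=(l²−L²−A²−y'²−z²)/(2L)=-0.0847
  θ3 = atan2(B,A) + arccos(C/0.4516) = 0.5234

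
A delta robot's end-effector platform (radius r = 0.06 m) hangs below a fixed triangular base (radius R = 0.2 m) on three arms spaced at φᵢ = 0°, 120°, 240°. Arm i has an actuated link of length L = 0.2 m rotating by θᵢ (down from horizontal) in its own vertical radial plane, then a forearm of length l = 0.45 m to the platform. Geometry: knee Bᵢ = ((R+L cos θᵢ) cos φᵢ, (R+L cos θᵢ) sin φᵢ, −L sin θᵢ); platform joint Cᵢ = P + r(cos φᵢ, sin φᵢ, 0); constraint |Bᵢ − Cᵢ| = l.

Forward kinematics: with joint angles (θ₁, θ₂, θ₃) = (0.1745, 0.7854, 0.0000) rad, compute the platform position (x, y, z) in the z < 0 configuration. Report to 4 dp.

(0.0390, -0.1102, -0.3534)

O1 = (0.3370·cos0.0°, 0.3370·sin0.0°, -0.0347) = (0.3370, 0.0000, -0.0347)
φ2=120.0°: virtual centre (-0.1407, 0.2437, -0.1414), radius l
O3 = (0.3400·cos240.0°, 0.3400·sin240.0°, 0.0000) = (-0.1700, -0.2944, 0.0000)
|O₂|²−|O₁|² = -0.0156;  |O₃|²−|O₁|² = 0.0009
plane₁₂: -0.9553x+0.4874y+-0.2134z = -0.0156
det = 1.0568;  x = 0.0083+-0.0869z,  y = -0.0157+0.2675z
into |P−O₁|² = l²: 1.0791z² + 0.1182z + -0.0930 = 0;  Δ = 0.4154;  z = -0.3534 or 0.2439 → z<0 root = -0.3534
x = 0.0390, y = -0.1102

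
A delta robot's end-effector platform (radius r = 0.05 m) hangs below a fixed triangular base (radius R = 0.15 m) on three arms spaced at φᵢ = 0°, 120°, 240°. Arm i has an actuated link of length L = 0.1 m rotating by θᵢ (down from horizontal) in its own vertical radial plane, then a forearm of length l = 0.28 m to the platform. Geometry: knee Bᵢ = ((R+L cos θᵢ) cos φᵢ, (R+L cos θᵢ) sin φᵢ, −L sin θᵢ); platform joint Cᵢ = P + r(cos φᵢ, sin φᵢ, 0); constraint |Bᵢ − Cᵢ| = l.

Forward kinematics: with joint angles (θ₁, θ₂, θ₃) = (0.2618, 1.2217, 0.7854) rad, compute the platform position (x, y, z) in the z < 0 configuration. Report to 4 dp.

S1 = (0.1966·cos0.0°, 0.1966·sin0.0°, -0.0259) = (0.1966, 0.0000, -0.0259)
S2 = (0.1342·cos120.0°, 0.1342·sin120.0°, -0.0940) = (-0.0671, 0.1162, -0.0940)
φ3=240.0°: virtual centre (-0.0854, -0.1478, -0.0707), radius l
|S₂|²−|S₁|² = -0.0125;  |S₃|²−|S₁|² = -0.0052
linear system: -0.5274x+0.2324y = -0.0125−-0.1362z; -0.5639x+-0.2957y = -0.0052−-0.0897z
Cramer: x(z) = 0.0170-0.2129z;  y(z) = -0.0150+0.1028z
into |P−S₁|² = l²: 1.0559z² + 0.1251z + -0.0453 = 0;  Δ = 0.2069;  z = -0.2746 or 0.1561 → z<0 root = -0.2746
x = 0.0755, y = -0.0432

(0.0755, -0.0432, -0.2746)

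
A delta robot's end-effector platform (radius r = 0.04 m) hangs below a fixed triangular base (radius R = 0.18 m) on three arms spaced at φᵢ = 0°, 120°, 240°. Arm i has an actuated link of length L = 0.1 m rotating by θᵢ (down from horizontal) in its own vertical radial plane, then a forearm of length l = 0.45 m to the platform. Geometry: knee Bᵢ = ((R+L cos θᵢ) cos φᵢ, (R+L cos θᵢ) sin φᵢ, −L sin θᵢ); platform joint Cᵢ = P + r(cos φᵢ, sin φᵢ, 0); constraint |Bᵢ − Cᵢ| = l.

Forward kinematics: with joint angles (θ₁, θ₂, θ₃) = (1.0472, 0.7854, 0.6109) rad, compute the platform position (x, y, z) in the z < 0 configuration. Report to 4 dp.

φ1=0.0°: virtual centre (0.1900, 0.0000, -0.0866), radius l
arm 2 at φ=120.0°: e+L cos θ2 = 0.2107;  S2 = (-0.1054, 0.1825, -0.0707)
S3 = (0.2219·cos240.0°, 0.2219·sin240.0°, -0.0574) = (-0.1110, -0.1922, -0.0574)
subtract pairs → two planes through P
linear system: -0.5907x+0.3650y = 0.0058−0.0318z; -0.6019x+-0.3844y = 0.0089−0.0585z
det = 0.4467;  x = -0.0123+0.0751z,  y = -0.0040+0.0345z
into |P−S₁|² = l²: 1.0068z² + 0.1425z + -0.1541 = 0;  Δ = 0.6408;  z = -0.4683 or 0.3267 → z<0 root = -0.4683
x = -0.0475, y = -0.0202

(-0.0475, -0.0202, -0.4683)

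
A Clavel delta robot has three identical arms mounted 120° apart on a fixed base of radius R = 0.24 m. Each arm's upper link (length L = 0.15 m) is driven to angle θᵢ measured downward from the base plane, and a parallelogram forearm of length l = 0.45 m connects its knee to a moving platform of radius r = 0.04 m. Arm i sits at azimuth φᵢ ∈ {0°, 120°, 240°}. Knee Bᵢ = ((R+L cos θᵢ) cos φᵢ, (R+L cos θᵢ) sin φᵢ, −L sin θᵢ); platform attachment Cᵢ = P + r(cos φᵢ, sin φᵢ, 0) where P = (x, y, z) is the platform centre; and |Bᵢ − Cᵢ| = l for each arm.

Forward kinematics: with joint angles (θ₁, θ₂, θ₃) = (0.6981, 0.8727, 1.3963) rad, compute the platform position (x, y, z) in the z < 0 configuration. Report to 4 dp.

(0.0652, 0.0698, -0.4642)

arm 1 at φ=0.0°: ρ1 = 0.3149;  S1 = (0.3149, 0.0000, -0.0964)
φ2=120.0°: virtual centre (-0.1482, 0.2567, -0.1149), radius l
S3 = (0.2260·cos240.0°, 0.2260·sin240.0°, -0.1477) = (-0.1130, -0.1958, -0.1477)
eliminate P² terms by subtracting sphere 1 from 2 and 3
[-0.9262 0.5134 -0.0370]·P = -0.0074;  [-0.8559 -0.3915 -0.1026]·P = -0.0355
det = 0.8020;  x = 0.0264+-0.0837z,  y = 0.0332+-0.0790z
sphere 1 gives Az²+Bz+C=0 with A=1.0133, B=0.2359, C=-0.1088;  B²−4AC=0.4968;  roots -0.4642, 0.2314;  negative root z = -0.4642
x = 0.0652, y = 0.0698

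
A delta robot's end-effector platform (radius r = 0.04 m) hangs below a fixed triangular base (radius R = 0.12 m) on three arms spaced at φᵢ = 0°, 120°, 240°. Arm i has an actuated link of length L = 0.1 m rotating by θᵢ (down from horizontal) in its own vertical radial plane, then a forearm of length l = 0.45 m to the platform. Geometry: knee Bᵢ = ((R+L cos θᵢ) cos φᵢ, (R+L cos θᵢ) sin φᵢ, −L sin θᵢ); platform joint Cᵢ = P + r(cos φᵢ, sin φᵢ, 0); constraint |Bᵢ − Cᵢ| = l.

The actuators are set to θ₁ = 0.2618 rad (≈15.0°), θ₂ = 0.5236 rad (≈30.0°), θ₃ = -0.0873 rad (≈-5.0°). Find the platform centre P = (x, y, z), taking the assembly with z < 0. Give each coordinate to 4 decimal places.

φ1=0.0°: virtual centre (0.1766, 0.0000, -0.0259), radius l
O2 = (0.1666·cos120.0°, 0.1666·sin120.0°, -0.0500) = (-0.0833, 0.1443, -0.0500)
arm 3 at φ=240.0°: ρ3 = 0.1796;  O3 = (-0.0898, -0.1556, 0.0087)
subtract pairs → two planes through P
plane₁₂: -0.5198x+0.2886y+-0.0482z = -0.0016
det = 0.3155;  x = 0.0011+0.0157z,  y = -0.0035+0.1955z
sphere 1 gives Az²+Bz+C=0 with A=1.0385, B=0.0449, C=-0.1710;  B²−4AC=0.7125;  roots -0.4280, 0.3848;  negative root z = -0.4280
x = -0.0056, y = -0.0872

(-0.0056, -0.0872, -0.4280)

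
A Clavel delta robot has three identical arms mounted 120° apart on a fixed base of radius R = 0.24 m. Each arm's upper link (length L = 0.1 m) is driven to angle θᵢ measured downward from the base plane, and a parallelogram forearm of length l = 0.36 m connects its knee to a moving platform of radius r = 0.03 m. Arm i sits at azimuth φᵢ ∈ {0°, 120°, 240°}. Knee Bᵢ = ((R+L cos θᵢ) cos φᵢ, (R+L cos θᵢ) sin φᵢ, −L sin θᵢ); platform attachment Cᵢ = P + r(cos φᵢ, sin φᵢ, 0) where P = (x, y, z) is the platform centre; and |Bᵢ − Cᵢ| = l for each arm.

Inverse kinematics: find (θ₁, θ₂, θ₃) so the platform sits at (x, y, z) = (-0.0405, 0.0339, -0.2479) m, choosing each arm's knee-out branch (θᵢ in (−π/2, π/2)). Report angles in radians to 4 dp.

θ₁ = 0.8723, θ₂ = -0.0003, θ₃ = 0.6113

arm 1 (φ=0.0°): x'=-0.0405, y'=0.0339
  A=0.2505, B=-0.2479, C=(l²−L²−A²−y'²−z²)/(2L)=-0.0288
  √(A²+B²)=0.3524;  θ1 = -0.7802+1.6525 ≈ 0.8723
arm 2 (φ=120.0°): x'=0.0496, y'=0.0181
  e−x'=0.1604;  (l²−L²−(e−x')²−y'²−z²)/2L = 0.1605
  θ2 = atan2(B,A) + arccos(C/0.2953) = -0.0003
φ3=240.0° → target in arm frame (-0.0091, -0.0520)
  e−x'=0.2191;  (l²−L²−(e−x')²−y'²−z²)/2L = 0.0372
  √(A²+B²)=0.3309;  θ3 = -0.8470+1.4583 ≈ 0.6113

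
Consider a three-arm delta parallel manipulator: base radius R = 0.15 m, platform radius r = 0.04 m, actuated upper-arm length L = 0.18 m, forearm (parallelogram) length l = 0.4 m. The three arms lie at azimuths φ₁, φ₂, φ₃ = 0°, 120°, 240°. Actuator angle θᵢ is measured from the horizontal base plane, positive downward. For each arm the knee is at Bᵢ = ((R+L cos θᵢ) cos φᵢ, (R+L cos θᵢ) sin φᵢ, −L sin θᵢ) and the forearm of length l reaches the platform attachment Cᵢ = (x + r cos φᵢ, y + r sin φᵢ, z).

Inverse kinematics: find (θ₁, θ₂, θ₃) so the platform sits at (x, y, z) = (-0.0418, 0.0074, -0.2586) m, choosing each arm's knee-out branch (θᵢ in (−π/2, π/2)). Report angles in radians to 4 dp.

arm 1 (φ=0.0°): x'=-0.0418, y'=0.0074
  A=0.1518, B=-0.2586, C=(l²−L²−A²−y'²−z²)/(2L)=0.1045
  √(A²+B²)=0.2999;  θ1 = -1.0400+1.2148 ≈ 0.1748
φ2=120.0° → target in arm frame (0.0273, 0.0325)
  A cos θ + B sin θ = C:  0.0827·cos θ + -0.2586·sin θ = 0.1468
  √(A²+B²)=0.2715;  θ2 = -1.2613+0.9997 ≈ -0.2616
arm 3 (φ=240.0°): x'=0.0145, y'=-0.0399
  A cos θ + B sin θ = C:  0.0955·cos θ + -0.2586·sin θ = 0.1389
  √(A²+B²)=0.2757;  θ3 = -1.2170+1.0426 ≈ -0.1744

θ₁ = 0.1748, θ₂ = -0.2616, θ₃ = -0.1744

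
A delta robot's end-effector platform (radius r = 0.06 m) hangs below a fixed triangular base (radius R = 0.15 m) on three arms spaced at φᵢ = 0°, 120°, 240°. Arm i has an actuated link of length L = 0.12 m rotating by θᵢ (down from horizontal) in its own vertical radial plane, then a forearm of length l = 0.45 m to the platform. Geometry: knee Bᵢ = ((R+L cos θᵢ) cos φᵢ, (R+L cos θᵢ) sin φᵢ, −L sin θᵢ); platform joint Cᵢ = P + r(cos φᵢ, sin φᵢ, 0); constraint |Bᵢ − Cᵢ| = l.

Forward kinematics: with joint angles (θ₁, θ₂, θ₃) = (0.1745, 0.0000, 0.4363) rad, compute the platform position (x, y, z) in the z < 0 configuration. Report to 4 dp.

φ1=0.0°: virtual centre (0.2082, 0.0000, -0.0208), radius l
S2 = (0.2100·cos120.0°, 0.2100·sin120.0°, 0.0000) = (-0.1050, 0.1819, 0.0000)
φ3=240.0°: virtual centre (-0.0994, -0.1721, -0.0507), radius l
|S₂|²−|S₁|² = 0.0003;  |S₃|²−|S₁|² = -0.0017
linear system: -0.6264x+0.3637y = 0.0003−0.0417z; -0.6151x+-0.3443y = -0.0017−-0.0598z
det = 0.4394;  x = 0.0011+-0.0168z,  y = 0.0029+-0.1435z
sphere 1 gives Az²+Bz+C=0 with A=1.0209, B=0.0478, C=-0.1592;  B²−4AC=0.6524;  roots -0.4190, 0.3722;  negative root z = -0.4190
x = 0.0082, y = 0.0630

(0.0082, 0.0630, -0.4190)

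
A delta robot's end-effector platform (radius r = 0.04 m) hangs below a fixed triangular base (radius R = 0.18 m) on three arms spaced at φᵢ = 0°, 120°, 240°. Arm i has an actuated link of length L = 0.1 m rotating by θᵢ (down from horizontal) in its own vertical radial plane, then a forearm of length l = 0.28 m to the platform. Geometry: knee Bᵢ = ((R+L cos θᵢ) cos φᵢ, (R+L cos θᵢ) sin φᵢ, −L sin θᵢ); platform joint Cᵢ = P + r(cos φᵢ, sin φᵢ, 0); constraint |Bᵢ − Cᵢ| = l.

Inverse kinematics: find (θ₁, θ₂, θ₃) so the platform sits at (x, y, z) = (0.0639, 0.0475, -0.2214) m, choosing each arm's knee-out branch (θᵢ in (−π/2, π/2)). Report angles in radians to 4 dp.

θ₁ = 0.0866, θ₂ = 0.6112, θ₃ = 1.2215

arm 1 (φ=0.0°): x'=0.0639, y'=0.0475
  e−x'=0.0761;  (l²−L²−(e−x')²−y'²−z²)/2L = 0.0567
  θ1 = atan2(B,A) + arccos(C/0.2341) = 0.0866
rotate P by −φ2: (0.0092, -0.0791, -0.2214)
  e−x'=0.1308;  (l²−L²−(e−x')²−y'²−z²)/2L = -0.0199
  γ=atan2(-0.2214,0.1308)=-1.0371;  ψ=arccos(-0.0775)=1.6484;  θ2=γ+ψ≈0.6112
arm 3 (φ=240.0°): x'=-0.0731, y'=0.0316
  A=0.2131, B=-0.2214, C=(l²−L²−A²−y'²−z²)/(2L)=-0.1351
  √(A²+B²)=0.3073;  θ3 = -0.8045+2.0260 ≈ 1.2215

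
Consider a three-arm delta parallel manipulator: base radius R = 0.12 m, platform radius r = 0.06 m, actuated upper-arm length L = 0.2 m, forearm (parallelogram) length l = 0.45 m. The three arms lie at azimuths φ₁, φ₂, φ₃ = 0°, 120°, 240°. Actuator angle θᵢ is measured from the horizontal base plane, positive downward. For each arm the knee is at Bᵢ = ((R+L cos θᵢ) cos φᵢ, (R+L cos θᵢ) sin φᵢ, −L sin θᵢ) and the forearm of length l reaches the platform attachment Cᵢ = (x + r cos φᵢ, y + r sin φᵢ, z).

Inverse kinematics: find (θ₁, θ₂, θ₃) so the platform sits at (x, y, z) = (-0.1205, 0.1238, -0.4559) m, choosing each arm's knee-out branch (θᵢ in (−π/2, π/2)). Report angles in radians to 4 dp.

rotate P by −φ1: (-0.1205, 0.1238, -0.4559)
  A=0.1805, B=-0.4559, C=(l²−L²−A²−y'²−z²)/(2L)=-0.2331
  θ1 = atan2(B,A) + arccos(C/0.4903) = 0.8725
φ2=120.0° → target in arm frame (0.1675, 0.0425)
  A=-0.1075, B=-0.4559, C=(l²−L²−A²−y'²−z²)/(2L)=-0.1467
  γ=atan2(-0.4559,-0.1075)=-1.8023;  ψ=arccos(-0.3133)=1.8894;  θ2=γ+ψ≈0.0872
rotate P by −φ3: (-0.0470, -0.1663, -0.4559)
  A=0.1070, B=-0.4559, C=(l²−L²−A²−y'²−z²)/(2L)=-0.2111
  γ=atan2(-0.4559,0.1070)=-1.3403;  ψ=arccos(-0.4507)=2.0384;  θ3=γ+ψ≈0.6980

θ₁ = 0.8725, θ₂ = 0.0872, θ₃ = 0.6980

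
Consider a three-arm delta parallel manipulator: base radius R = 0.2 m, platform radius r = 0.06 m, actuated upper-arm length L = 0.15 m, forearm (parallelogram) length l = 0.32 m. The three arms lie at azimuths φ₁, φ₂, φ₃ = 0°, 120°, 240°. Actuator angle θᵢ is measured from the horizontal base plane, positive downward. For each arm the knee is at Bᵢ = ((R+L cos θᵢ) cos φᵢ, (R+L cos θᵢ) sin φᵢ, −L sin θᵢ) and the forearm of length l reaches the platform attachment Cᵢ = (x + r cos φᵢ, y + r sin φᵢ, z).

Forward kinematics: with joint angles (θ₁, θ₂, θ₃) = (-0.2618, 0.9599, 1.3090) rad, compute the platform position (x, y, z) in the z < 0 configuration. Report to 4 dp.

(0.1412, 0.0437, -0.2438)

φ1=0.0°: virtual centre (0.2849, 0.0000, 0.0388), radius l
centre 2 = (0.2260·cos120.0°, 0.2260·sin120.0°, -0.1229) = (-0.1130, 0.1958, -0.1229)
arm 3 at φ=240.0°: ρ3 = 0.1788;  centre 3 = (-0.0894, -0.1549, -0.1449)
|centre ₂|²−|centre ₁|² = -0.0165;  |centre ₃|²−|centre ₁|² = -0.0297
plane₁₂: -0.7958x+0.3915y+-0.3234z = -0.0165
det = 0.5396;  x = 0.0310+-0.4522z,  y = 0.0209+-0.0933z
quadratic in z: (1.2132)z²+(0.1481)z+(-0.0360)=0, √Δ=0.4434 → z ∈ {-0.2438, 0.1217}; z = -0.2438 (taking z<0)
x = 0.1412, y = 0.0437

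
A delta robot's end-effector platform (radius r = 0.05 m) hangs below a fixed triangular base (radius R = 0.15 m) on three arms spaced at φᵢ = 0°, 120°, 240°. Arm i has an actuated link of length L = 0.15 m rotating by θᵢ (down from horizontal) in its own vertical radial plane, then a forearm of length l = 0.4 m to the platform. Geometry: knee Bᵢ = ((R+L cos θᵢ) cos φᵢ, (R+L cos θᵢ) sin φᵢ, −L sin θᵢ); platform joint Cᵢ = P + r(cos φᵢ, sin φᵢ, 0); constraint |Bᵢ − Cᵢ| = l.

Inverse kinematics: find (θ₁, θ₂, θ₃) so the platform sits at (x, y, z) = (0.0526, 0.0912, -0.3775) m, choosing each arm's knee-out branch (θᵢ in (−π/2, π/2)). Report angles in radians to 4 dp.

θ₁ = 0.2618, θ₂ = 0.2614, θ₃ = 0.8725

rotate P by −φ1: (0.0526, 0.0912, -0.3775)
  e−x'=0.0474;  (l²−L²−(e−x')²−y'²−z²)/2L = -0.0519
  θ1 = atan2(B,A) + arccos(C/0.3805) = 0.2618
rotate P by −φ2: (0.0527, -0.0912, -0.3775)
  A=0.0473, B=-0.3775, C=(l²−L²−A²−y'²−z²)/(2L)=-0.0518
  γ=atan2(-0.3775,0.0473)=-1.4461;  ψ=arccos(-0.1363)=1.7075;  θ2=γ+ψ≈0.2614
φ3=240.0° → target in arm frame (-0.1053, 0.0000)
  A cos θ + B sin θ = C:  0.2053·cos θ + -0.3775·sin θ = -0.1572
  γ=atan2(-0.3775,0.2053)=-1.0727;  ψ=arccos(-0.3657)=1.9452;  θ3=γ+ψ≈0.8725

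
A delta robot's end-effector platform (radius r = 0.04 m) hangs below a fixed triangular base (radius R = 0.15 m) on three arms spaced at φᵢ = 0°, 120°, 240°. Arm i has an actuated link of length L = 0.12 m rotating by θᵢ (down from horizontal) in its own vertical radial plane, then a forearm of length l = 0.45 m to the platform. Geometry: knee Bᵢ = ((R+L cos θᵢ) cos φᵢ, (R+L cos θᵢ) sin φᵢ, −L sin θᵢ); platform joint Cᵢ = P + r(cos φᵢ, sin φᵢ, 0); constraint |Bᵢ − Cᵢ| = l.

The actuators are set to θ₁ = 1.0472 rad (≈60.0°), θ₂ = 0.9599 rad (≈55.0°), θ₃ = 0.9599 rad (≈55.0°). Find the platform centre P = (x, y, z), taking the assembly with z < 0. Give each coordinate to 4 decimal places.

arm 1 at φ=0.0°: (R−r)+L cos θ1 = 0.1700;  O1 = (0.1700, 0.0000, -0.1039)
arm 2 at φ=120.0°: (R−r)+L cos θ2 = 0.1788;  O2 = (-0.0894, 0.1549, -0.0983)
φ3=240.0°: virtual centre (-0.0894, -0.1549, -0.0983), radius l
eliminate P² terms by subtracting sphere 1 from 2 and 3
plane₁₂: -0.5188x+0.3097y+0.0113z = 0.0019
Cramer: x(z) = -0.0037+0.0217z;  y(z) = 0.0000-0.0000z
sphere 1 gives Az²+Bz+C=0 with A=1.0005, B=0.2003, C=-0.1615;  B²−4AC=0.6865;  roots -0.5142, 0.3140;  negative root z = -0.5142
x = -0.0149, y = 0.0000

(-0.0149, 0.0000, -0.5142)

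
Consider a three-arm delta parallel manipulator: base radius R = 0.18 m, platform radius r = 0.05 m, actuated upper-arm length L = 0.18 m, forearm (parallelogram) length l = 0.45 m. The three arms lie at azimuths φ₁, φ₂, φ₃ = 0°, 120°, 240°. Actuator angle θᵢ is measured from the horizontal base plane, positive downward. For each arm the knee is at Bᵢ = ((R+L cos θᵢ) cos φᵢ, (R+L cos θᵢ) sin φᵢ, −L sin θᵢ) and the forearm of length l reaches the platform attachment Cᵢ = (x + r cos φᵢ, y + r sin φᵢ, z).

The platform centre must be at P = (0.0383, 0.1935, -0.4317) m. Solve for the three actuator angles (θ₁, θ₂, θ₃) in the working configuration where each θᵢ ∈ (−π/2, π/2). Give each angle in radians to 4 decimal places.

θ₁ = 0.6110, θ₂ = 0.1743, θ₃ = 1.3091

φ1=0.0° → target in arm frame (0.0383, 0.1935)
  A=0.0917, B=-0.4317, C=(l²−L²−A²−y'²−z²)/(2L)=-0.1725
  γ=atan2(-0.4317,0.0917)=-1.3615;  ψ=arccos(-0.3910)=1.9725;  θ1=γ+ψ≈0.6110
rotate P by −φ2: (0.1484, -0.1299, -0.4317)
  e−x'=-0.0184;  (l²−L²−(e−x')²−y'²−z²)/2L = -0.0930
  θ2 = atan2(B,A) + arccos(C/0.4321) = 0.1743
arm 3 (φ=240.0°): x'=-0.1867, y'=-0.0636
  e−x'=0.3167;  (l²−L²−(e−x')²−y'²−z²)/2L = -0.3351
  γ=atan2(-0.4317,0.3167)=-0.9378;  ψ=arccos(-0.6258)=2.2469;  θ3=γ+ψ≈1.3091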